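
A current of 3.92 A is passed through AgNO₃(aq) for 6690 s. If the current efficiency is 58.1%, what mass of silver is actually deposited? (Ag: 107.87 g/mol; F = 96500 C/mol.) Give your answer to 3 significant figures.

17.0 g

Q = 3.92 × 6690 = 26220 C
n(e⁻) = 26220 / 96500 = 0.2717 mol
Ag⁺ + e⁻ → Ag, so theoretical m(Ag) = 0.2717 × 107.87 = 29.31 g
Actual mass = 58.1% × 29.31 = 17.0 g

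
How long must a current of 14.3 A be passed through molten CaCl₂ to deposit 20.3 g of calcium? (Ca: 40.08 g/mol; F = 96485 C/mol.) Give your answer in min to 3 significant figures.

n(Ca) = 20.3 / 40.08 = 0.5065 mol
Ca²⁺ + 2e⁻ → Ca, so n(e⁻) = 2 × 0.5065 = 1.013 mol
Q = 1.013 × 96485 = 97740 C
t = Q / I = 97740 / 14.3 = 6835 s = 114 min

114 min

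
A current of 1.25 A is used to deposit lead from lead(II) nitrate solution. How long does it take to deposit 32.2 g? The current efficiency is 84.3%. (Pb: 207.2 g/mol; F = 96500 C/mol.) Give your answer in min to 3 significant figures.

474 min

n(Pb) = 32.2 / 207.2 = 0.1554 mol
Pb²⁺ + 2e⁻ → Pb, so n(e⁻) = 2 × 0.1554 = 0.3108 mol
Q = 0.3108 × 96500 / 0.843 = 35580 C
t = Q / I = 35580 / 1.25 = 28460 s = 474 min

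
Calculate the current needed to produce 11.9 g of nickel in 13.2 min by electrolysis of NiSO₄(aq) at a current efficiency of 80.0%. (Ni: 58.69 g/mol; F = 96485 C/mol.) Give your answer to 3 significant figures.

n(Ni) = 11.9 / 58.69 = 0.2028 mol
Ni²⁺ + 2e⁻ → Ni, so n(e⁻) = 2 × 0.2028 = 0.4056 mol
Q = 0.4056 × 96485 / 0.800 = 48920 C
I = Q / t = 48920 / 792 s = 61.8 A

61.8 A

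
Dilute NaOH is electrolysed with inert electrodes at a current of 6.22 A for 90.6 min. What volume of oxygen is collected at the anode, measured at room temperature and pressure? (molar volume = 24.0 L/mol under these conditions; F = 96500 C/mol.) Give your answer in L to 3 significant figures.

Charge passed = 6.22 × 5436 = 33810 C
Moles of electrons = 33810 / 96500 = 0.3504 mol
2H₂O → O₂ + 4H⁺ + 4e⁻, so n(O₂) = 0.3504 / 4 = 0.08760 mol
V = 0.08760 × 24.0 = 2.102 L

2.10 L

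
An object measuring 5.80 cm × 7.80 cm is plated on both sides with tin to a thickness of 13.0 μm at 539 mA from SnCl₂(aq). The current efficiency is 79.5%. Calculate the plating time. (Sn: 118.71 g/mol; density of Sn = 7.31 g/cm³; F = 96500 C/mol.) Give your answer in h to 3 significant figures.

Plated area = 2 × 5.80 × 7.80 = 90.48 cm²
Volume = 90.48 × 13.0×10⁻⁴ cm = 0.1176 cm³
m(Sn) = 0.1176 × 7.31 = 0.8597 g
n(Sn) = 0.8597 / 118.71 = 0.007242 mol; n(e⁻) = 2 × 0.007242 = 0.01448 mol
Q = 0.01448 × 96500 / 0.795 = 1758 C
t = 1758 / 0.539 = 3262 s = 0.906 h

0.906 h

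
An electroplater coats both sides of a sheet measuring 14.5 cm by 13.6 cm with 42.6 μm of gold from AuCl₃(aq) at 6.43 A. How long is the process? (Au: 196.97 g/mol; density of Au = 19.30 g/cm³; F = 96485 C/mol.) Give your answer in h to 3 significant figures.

2.06 h

Plated area = 2 × 14.5 × 13.6 = 394.4 cm²
Volume = 394.4 × 42.6×10⁻⁴ cm = 1.680 cm³
m(Au) = 1.680 × 19.30 = 32.42 g
n(Au) = 32.42 / 196.97 = 0.1646 mol; n(e⁻) = 3 × 0.1646 = 0.4938 mol
Q = 0.4938 × 96485 = 47640 C
t = 47640 / 6.43 = 7409 s = 2.06 h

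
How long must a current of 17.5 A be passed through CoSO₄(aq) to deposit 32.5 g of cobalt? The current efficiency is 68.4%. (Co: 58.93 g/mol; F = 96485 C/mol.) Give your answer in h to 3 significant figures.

2.47 h

n(Co) = 32.5 / 58.93 = 0.5515 mol
Co²⁺ + 2e⁻ → Co, so n(e⁻) = 2 × 0.5515 = 1.103 mol
Q = 1.103 × 96485 / 0.684 = 1.556×10^5 C
t = Q / I = 1.556×10^5 / 17.5 = 8891 s = 2.47 h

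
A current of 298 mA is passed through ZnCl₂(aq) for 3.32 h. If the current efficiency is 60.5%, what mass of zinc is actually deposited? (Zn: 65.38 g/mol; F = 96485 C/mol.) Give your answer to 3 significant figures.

0.730 g

Q = 0.298 × 11952 = 3562 C
n(e⁻) = 3562 / 96485 = 0.03692 mol
Zn²⁺ + 2e⁻ → Zn, so theoretical m(Zn) = 0.01846 × 65.38 = 1.207 g
Actual mass = 60.5% × 1.207 = 0.730 g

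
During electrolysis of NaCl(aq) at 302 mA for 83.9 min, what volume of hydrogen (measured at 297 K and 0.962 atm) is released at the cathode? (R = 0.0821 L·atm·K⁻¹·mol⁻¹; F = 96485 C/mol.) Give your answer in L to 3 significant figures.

Q = It = 0.302 × 5034 = 1520 C
Moles of electrons = 1520 / 96485 = 0.01575 mol
2H⁺ + 2e⁻ → H₂, so n(H₂) = 0.01575 / 2 = 0.007875 mol
V = nRT/P = 0.007875 × 0.0821 × 297 / 0.962 = 0.1996 L

0.200 L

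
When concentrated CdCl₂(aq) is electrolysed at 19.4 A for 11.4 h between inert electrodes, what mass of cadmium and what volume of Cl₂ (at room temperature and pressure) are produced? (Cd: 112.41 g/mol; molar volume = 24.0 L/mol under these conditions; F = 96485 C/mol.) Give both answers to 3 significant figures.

464 g Cd; 99.0 L Cl₂

Q = 19.4 × 41040 = 7.962×10^5 C; n(e⁻) = 7.962×10^5 / 96485 = 8.252 mol
Cathode: Cd²⁺ + 2e⁻ → Cd → n(Cd) = 8.252/2 = 4.126 mol → 464 g
Anode: 2Cl⁻ → Cl₂ + 2e⁻ → n(Cl₂) = 8.252/2 = 4.126 mol → 99.0 L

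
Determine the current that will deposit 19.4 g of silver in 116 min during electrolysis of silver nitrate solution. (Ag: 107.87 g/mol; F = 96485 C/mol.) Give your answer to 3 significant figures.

2.49 A

n(Ag) = 19.4 / 107.87 = 0.1798 mol
Ag⁺ + e⁻ → Ag, so n(e⁻) = 0.1798 mol
Q = 0.1798 × 96485 = 17350 C
I = Q / t = 17350 / 6960 s = 2.49 A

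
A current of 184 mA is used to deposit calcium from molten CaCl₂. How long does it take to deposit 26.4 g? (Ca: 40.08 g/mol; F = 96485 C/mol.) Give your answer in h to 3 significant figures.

192 h

n(Ca) = 26.4 / 40.08 = 0.6587 mol
Ca²⁺ + 2e⁻ → Ca, so n(e⁻) = 2 × 0.6587 = 1.317 mol
Q = 1.317 × 96485 = 1.271×10^5 C
t = Q / I = 1.271×10^5 / 0.184 = 6.908×10^5 s = 192 h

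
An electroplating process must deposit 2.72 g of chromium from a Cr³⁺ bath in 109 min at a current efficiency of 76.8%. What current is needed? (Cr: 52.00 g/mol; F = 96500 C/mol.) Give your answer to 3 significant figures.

n(Cr) = 2.72 / 52.00 = 0.05231 mol
Cr³⁺ + 3e⁻ → Cr, so n(e⁻) = 3 × 0.05231 = 0.1569 mol
Q = 0.1569 × 96500 / 0.768 = 19710 C
I = Q / t = 19710 / 6540 s = 3.01 A

3.01 A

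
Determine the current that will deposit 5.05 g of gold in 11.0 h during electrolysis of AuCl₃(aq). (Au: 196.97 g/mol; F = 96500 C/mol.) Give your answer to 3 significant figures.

n(Au) = 5.05 / 196.97 = 0.02564 mol
Au³⁺ + 3e⁻ → Au, so n(e⁻) = 3 × 0.02564 = 0.07692 mol
Q = 0.07692 × 96500 = 7423 C
I = Q / t = 7423 / 39600 s = 0.187 A

0.187 A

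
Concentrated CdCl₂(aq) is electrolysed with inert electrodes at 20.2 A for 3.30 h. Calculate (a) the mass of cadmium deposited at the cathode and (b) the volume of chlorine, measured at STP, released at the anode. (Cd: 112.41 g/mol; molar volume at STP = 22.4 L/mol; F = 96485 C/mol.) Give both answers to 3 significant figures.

140 g Cd; 27.9 L Cl₂

Q = 20.2 × 11880 = 2.400×10^5 C; n(e⁻) = 2.400×10^5 / 96485 = 2.487 mol
Cathode: Cd²⁺ + 2e⁻ → Cd → n(Cd) = 2.487/2 = 1.244 mol → 140 g
Anode: 2Cl⁻ → Cl₂ + 2e⁻ → n(Cl₂) = 2.487/2 = 1.244 mol → 27.9 L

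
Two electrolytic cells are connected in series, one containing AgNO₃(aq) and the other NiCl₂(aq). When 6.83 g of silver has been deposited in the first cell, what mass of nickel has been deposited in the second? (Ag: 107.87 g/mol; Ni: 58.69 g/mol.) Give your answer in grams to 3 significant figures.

n(Ag) = 6.83 / 107.87 = 0.06332 mol
Ag⁺ + e⁻ → Ag, so n(e⁻) = 0.06332 mol
In series, the same 0.06332 mol of electrons flows through the second cell.
Ni²⁺ + 2e⁻ → Ni, so n(Ni) = 0.06332 / 2 = 0.03166 mol
m(Ni) = 0.03166 × 58.69 = 1.86 g

1.86 g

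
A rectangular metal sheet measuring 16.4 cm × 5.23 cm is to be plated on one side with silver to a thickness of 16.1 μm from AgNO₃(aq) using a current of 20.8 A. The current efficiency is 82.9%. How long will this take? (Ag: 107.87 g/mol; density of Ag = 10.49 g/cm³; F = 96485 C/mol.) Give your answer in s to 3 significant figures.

75.1 s

Plated area = 16.4 × 5.23 = 85.77 cm²
Volume = 85.77 × 16.1×10⁻⁴ cm = 0.1381 cm³
m(Ag) = 0.1381 × 10.49 = 1.449 g
n(Ag) = 1.449 / 107.87 = 0.01343 mol; n(e⁻) = 0.01343 mol
Q = 0.01343 × 96485 / 0.829 = 1563 C
t = 1563 / 20.8 = 75.14 s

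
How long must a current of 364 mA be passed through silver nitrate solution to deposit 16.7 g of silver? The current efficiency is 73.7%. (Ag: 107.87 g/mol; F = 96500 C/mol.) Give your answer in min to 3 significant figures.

928 min

n(Ag) = 16.7 / 107.87 = 0.1548 mol
Ag⁺ + e⁻ → Ag, so n(e⁻) = 0.1548 mol
Q = 0.1548 × 96500 / 0.737 = 20270 C
t = Q / I = 20270 / 0.364 = 55690 s = 928 min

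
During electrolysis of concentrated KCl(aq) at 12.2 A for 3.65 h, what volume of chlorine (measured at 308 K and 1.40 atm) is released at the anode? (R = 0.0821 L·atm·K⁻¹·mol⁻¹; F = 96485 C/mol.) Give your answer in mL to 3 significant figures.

15000 mL

Charge passed = 12.2 × 13140 = 1.603×10^5 C
Moles of electrons = 1.603×10^5 / 96485 = 1.661 mol
2Cl⁻ → Cl₂ + 2e⁻, so n(Cl₂) = 1.661 / 2 = 0.8305 mol
V = nRT/P = 0.8305 × 0.0821 × 308 / 1.40 = 15.00 L
= 15000 mL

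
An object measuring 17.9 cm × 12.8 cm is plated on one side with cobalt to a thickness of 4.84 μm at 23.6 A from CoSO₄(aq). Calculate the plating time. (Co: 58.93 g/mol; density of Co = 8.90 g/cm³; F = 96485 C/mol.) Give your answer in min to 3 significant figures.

Plated area = 17.9 × 12.8 = 229.1 cm²
Volume = 229.1 × 4.84×10⁻⁴ cm = 0.1109 cm³
m(Co) = 0.1109 × 8.90 = 0.9870 g
n(Co) = 0.9870 / 58.93 = 0.01675 mol; n(e⁻) = 2 × 0.01675 = 0.03350 mol
Q = 0.03350 × 96485 = 3232 C
t = 3232 / 23.6 = 136.9 s = 2.28 min

2.28 min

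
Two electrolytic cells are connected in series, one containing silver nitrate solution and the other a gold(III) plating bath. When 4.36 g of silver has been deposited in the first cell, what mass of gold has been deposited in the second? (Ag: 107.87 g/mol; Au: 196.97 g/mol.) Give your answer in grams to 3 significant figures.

2.65 g

n(Ag) = 4.36 / 107.87 = 0.04042 mol
Ag⁺ + e⁻ → Ag, so n(e⁻) = 0.04042 mol
Since the cells are in series, n(e⁻) in the Au cell is also 0.04042 mol.
Au³⁺ + 3e⁻ → Au, so n(Au) = 0.04042 / 3 = 0.01347 mol
m(Au) = 0.01347 × 196.97 = 2.65 g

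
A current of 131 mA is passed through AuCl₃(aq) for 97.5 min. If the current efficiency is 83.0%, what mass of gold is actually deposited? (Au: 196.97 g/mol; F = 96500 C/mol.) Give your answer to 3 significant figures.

Q = 0.131 × 5850 = 766.4 C
n(e⁻) = 766.4 / 96500 = 0.007942 mol
Au³⁺ + 3e⁻ → Au, so theoretical m(Au) = 0.002647 × 196.97 = 0.5214 g
Actual mass = 83.0% × 0.5214 = 0.433 g

0.433 g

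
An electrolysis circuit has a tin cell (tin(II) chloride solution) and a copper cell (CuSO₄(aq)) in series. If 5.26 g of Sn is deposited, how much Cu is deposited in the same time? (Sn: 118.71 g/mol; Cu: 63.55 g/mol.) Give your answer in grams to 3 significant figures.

n(Sn) = 5.26 / 118.71 = 0.04431 mol
Sn²⁺ + 2e⁻ → Sn, so n(e⁻) = 2 × 0.04431 = 0.08862 mol
Since the cells are in series, n(e⁻) in the Cu cell is also 0.08862 mol.
Cu²⁺ + 2e⁻ → Cu, so n(Cu) = 0.08862 / 2 = 0.04431 mol
m(Cu) = 0.04431 × 63.55 = 2.82 g

2.82 g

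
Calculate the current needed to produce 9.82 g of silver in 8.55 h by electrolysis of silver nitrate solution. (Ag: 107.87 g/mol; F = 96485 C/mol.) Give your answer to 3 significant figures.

n(Ag) = 9.82 / 107.87 = 0.09104 mol
Ag⁺ + e⁻ → Ag, so n(e⁻) = 0.09104 mol
Q = 0.09104 × 96485 = 8784 C
I = Q / t = 8784 / 30780 s = 0.285 A

0.285 A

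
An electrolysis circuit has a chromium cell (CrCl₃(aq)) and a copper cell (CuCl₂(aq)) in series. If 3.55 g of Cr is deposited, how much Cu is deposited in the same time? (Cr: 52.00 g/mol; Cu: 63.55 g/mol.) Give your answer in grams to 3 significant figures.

n(Cr) = 3.55 / 52.00 = 0.06827 mol
Cr³⁺ + 3e⁻ → Cr, so n(e⁻) = 3 × 0.06827 = 0.2048 mol
Since the cells are in series, n(e⁻) in the Cu cell is also 0.2048 mol.
Cu²⁺ + 2e⁻ → Cu, so n(Cu) = 0.2048 / 2 = 0.1024 mol
m(Cu) = 0.1024 × 63.55 = 6.51 g

6.51 g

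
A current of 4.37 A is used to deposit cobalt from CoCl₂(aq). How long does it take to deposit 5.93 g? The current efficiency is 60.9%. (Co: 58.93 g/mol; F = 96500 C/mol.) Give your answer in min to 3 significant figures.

n(Co) = 5.93 / 58.93 = 0.1006 mol
Co²⁺ + 2e⁻ → Co, so n(e⁻) = 2 × 0.1006 = 0.2012 mol
Q = 0.2012 × 96500 / 0.609 = 31880 C
t = Q / I = 31880 / 4.37 = 7295 s = 122 min

122 min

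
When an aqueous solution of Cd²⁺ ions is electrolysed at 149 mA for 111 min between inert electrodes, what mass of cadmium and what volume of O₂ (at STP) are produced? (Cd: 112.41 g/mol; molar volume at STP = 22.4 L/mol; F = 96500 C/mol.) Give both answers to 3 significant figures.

Q = 0.149 × 6660 = 992.3 C; n(e⁻) = 992.3 / 96500 = 0.01028 mol
Cathode: Cd²⁺ + 2e⁻ → Cd → n(Cd) = 0.01028/2 = 0.005140 mol → 0.578 g
Anode: 2H₂O → O₂ + 4H⁺ + 4e⁻ → n(O₂) = 0.01028/4 = 0.002570 mol → 0.0576 L

0.578 g Cd; 0.0576 L O₂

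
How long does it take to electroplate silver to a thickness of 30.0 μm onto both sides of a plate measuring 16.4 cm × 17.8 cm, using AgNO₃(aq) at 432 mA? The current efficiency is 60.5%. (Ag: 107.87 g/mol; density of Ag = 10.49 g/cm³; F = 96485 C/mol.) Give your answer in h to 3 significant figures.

Plated area = 2 × 16.4 × 17.8 = 583.8 cm²
Volume = 583.8 × 30.0×10⁻⁴ cm = 1.751 cm³
m(Ag) = 1.751 × 10.49 = 18.37 g
n(Ag) = 18.37 / 107.87 = 0.1703 mol; n(e⁻) = 0.1703 mol
Q = 0.1703 × 96485 / 0.605 = 27160 C
t = 27160 / 0.432 = 62870 s = 17.5 h

17.5 h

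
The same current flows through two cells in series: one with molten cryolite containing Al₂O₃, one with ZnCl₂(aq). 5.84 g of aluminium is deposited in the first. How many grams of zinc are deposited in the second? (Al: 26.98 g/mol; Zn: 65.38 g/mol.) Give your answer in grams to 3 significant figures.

n(Al) = 5.84 / 26.98 = 0.2165 mol
Al³⁺ + 3e⁻ → Al, so n(e⁻) = 3 × 0.2165 = 0.6495 mol
Since the cells are in series, n(e⁻) in the Zn cell is also 0.6495 mol.
Zn²⁺ + 2e⁻ → Zn, so n(Zn) = 0.6495 / 2 = 0.3248 mol
m(Zn) = 0.3248 × 65.38 = 21.2 g

21.2 g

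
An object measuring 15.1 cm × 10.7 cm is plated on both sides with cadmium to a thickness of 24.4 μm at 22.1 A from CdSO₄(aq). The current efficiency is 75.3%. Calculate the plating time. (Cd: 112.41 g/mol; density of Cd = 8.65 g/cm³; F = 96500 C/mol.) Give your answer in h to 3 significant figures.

0.195 h

Plated area = 2 × 15.1 × 10.7 = 323.1 cm²
Volume = 323.1 × 24.4×10⁻⁴ cm = 0.7884 cm³
m(Cd) = 0.7884 × 8.65 = 6.820 g
n(Cd) = 6.820 / 112.41 = 0.06067 mol; n(e⁻) = 2 × 0.06067 = 0.1213 mol
Q = 0.1213 × 96500 / 0.753 = 15550 C
t = 15550 / 22.1 = 703.6 s = 0.195 h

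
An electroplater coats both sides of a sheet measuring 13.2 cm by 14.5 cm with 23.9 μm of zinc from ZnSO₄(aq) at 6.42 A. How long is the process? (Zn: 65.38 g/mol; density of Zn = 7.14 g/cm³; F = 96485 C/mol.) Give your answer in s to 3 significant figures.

Plated area = 2 × 13.2 × 14.5 = 382.8 cm²
Volume = 382.8 × 23.9×10⁻⁴ cm = 0.9149 cm³
m(Zn) = 0.9149 × 7.14 = 6.532 g
n(Zn) = 6.532 / 65.38 = 0.09991 mol; n(e⁻) = 2 × 0.09991 = 0.1998 mol
Q = 0.1998 × 96485 = 19280 C
t = 19280 / 6.42 = 3003 s

3000 s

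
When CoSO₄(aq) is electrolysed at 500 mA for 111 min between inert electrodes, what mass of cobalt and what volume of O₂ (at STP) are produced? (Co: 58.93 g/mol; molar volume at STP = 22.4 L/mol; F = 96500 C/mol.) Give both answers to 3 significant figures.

1.02 g Co; 0.193 L O₂

Q = 0.500 × 6660 = 3330 C; n(e⁻) = 3330 / 96500 = 0.03451 mol
Cathode: Co²⁺ + 2e⁻ → Co → n(Co) = 0.03451/2 = 0.01726 mol → 1.02 g
Anode: 2H₂O → O₂ + 4H⁺ + 4e⁻ → n(O₂) = 0.03451/4 = 0.008628 mol → 0.193 L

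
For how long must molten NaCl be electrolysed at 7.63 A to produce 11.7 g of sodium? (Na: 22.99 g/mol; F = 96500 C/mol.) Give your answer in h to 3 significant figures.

1.79 h

n(Na) = 11.7 / 22.99 = 0.5089 mol
Na⁺ + e⁻ → Na, so n(e⁻) = 0.5089 mol
Q = 0.5089 × 96500 = 49110 C
t = Q / I = 49110 / 7.63 = 6436 s = 1.79 h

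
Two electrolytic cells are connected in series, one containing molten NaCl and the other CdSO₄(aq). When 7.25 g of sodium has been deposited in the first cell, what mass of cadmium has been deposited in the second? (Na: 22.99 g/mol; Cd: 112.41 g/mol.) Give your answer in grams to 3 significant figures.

17.7 g

n(Na) = 7.25 / 22.99 = 0.3154 mol
Na⁺ + e⁻ → Na, so n(e⁻) = 0.3154 mol
In series, the same 0.3154 mol of electrons flows through the second cell.
Cd²⁺ + 2e⁻ → Cd, so n(Cd) = 0.3154 / 2 = 0.1577 mol
m(Cd) = 0.1577 × 112.41 = 17.7 g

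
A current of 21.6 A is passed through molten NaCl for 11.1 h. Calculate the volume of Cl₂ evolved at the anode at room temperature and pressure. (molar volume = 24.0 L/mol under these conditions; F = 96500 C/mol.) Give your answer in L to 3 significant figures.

107 L

Charge passed = 21.6 × 39960 = 8.631×10^5 C
n(e⁻) = Q/F = 8.631×10^5/96500 = 8.944 mol
2Cl⁻ → Cl₂ + 2e⁻, so n(Cl₂) = 8.944 / 2 = 4.472 mol
V = 4.472 × 24.0 = 107.3 L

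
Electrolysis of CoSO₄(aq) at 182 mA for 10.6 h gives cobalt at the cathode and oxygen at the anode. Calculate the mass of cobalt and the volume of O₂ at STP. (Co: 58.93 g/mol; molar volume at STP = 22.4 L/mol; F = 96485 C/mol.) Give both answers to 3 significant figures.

2.12 g Co; 0.403 L O₂

Q = 0.182 × 38160 = 6945 C; n(e⁻) = 6945 / 96485 = 0.07198 mol
Cathode: Co²⁺ + 2e⁻ → Co → n(Co) = 0.07198/2 = 0.03599 mol → 2.12 g
Anode: 2H₂O → O₂ + 4H⁺ + 4e⁻ → n(O₂) = 0.07198/4 = 0.01800 mol → 0.403 L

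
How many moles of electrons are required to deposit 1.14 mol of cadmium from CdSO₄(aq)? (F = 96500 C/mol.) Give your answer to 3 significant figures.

Cd²⁺ + 2e⁻ → Cd, so n(e⁻) = 2 × 1.14 = 2.280 mol

2.28 mol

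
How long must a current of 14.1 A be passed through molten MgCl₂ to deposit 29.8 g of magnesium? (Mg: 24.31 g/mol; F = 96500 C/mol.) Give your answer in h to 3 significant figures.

4.66 h

n(Mg) = 29.8 / 24.31 = 1.226 mol
Mg²⁺ + 2e⁻ → Mg, so n(e⁻) = 2 × 1.226 = 2.452 mol
Q = 2.452 × 96500 = 2.366×10^5 C
t = Q / I = 2.366×10^5 / 14.1 = 16780 s = 4.66 h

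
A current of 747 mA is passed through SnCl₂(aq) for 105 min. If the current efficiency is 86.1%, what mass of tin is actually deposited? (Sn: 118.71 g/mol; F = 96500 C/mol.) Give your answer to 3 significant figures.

Q = 0.747 × 6300 = 4706 C
n(e⁻) = 4706 / 96500 = 0.04877 mol
Sn²⁺ + 2e⁻ → Sn, so theoretical m(Sn) = 0.02439 × 118.71 = 2.895 g
Actual mass = 86.1% × 2.895 = 2.49 g

2.49 g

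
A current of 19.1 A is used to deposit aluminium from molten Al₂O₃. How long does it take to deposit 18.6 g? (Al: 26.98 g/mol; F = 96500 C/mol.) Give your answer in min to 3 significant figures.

174 min

n(Al) = 18.6 / 26.98 = 0.6894 mol
Al³⁺ + 3e⁻ → Al, so n(e⁻) = 3 × 0.6894 = 2.068 mol
Q = 2.068 × 96500 = 1.996×10^5 C
t = Q / I = 1.996×10^5 / 19.1 = 10450 s = 174 min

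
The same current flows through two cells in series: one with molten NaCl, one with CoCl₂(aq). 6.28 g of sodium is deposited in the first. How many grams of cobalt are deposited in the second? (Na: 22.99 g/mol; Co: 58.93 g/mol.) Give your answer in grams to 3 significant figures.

n(Na) = 6.28 / 22.99 = 0.2732 mol
Na⁺ + e⁻ → Na, so n(e⁻) = 0.2732 mol
Same current for the same time ⇒ same n(e⁻) = 0.2732 mol in both cells.
Co²⁺ + 2e⁻ → Co, so n(Co) = 0.2732 / 2 = 0.1366 mol
m(Co) = 0.1366 × 58.93 = 8.05 g

8.05 g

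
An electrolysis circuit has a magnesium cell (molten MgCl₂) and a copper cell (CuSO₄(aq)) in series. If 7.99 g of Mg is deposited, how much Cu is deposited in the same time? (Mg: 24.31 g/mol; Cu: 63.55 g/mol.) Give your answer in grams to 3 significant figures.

n(Mg) = 7.99 / 24.31 = 0.3287 mol
Mg²⁺ + 2e⁻ → Mg, so n(e⁻) = 2 × 0.3287 = 0.6574 mol
The cells are in series, so the same charge (and hence the same n(e⁻) = 0.6574 mol) passes through both.
Cu²⁺ + 2e⁻ → Cu, so n(Cu) = 0.6574 / 2 = 0.3287 mol
m(Cu) = 0.3287 × 63.55 = 20.9 g

20.9 g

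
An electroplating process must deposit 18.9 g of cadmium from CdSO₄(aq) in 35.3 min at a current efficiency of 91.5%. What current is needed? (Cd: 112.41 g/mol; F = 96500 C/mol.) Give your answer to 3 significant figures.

n(Cd) = 18.9 / 112.41 = 0.1681 mol
Cd²⁺ + 2e⁻ → Cd, so n(e⁻) = 2 × 0.1681 = 0.3362 mol
Q = 0.3362 × 96500 / 0.915 = 35460 C
I = Q / t = 35460 / 2118 s = 16.7 A

16.7 A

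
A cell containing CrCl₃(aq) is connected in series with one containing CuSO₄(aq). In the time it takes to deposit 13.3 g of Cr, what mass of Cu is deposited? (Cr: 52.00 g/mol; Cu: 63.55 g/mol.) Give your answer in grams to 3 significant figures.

24.4 g

n(Cr) = 13.3 / 52.00 = 0.2558 mol
Cr³⁺ + 3e⁻ → Cr, so n(e⁻) = 3 × 0.2558 = 0.7674 mol
Same current for the same time ⇒ same n(e⁻) = 0.7674 mol in both cells.
Cu²⁺ + 2e⁻ → Cu, so n(Cu) = 0.7674 / 2 = 0.3837 mol
m(Cu) = 0.3837 × 63.55 = 24.4 g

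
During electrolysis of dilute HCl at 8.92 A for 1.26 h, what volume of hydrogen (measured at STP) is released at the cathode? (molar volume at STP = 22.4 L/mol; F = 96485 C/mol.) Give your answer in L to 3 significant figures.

4.70 L

Q = 8.92 A × 4536 s = 40460 C
Moles of electrons = 40460 / 96485 = 0.4193 mol
2H⁺ + 2e⁻ → H₂, so n(H₂) = 0.4193 / 2 = 0.2097 mol
V = 0.2097 × 22.4 = 4.697 L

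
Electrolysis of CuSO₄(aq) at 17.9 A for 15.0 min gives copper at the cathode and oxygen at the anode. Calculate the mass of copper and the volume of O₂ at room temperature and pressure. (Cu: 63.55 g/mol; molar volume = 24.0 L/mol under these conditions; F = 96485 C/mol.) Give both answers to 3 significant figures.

Q = 17.9 × 900 = 16110 C; n(e⁻) = 16110 / 96485 = 0.1670 mol
Cathode: Cu²⁺ + 2e⁻ → Cu → n(Cu) = 0.1670/2 = 0.08350 mol → 5.31 g
Anode: 2H₂O → O₂ + 4H⁺ + 4e⁻ → n(O₂) = 0.1670/4 = 0.04175 mol → 1.00 L

5.31 g Cu; 1.00 L O₂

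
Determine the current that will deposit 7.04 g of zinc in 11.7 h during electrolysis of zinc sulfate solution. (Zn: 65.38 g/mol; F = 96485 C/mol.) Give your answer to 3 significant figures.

0.493 A

n(Zn) = 7.04 / 65.38 = 0.1077 mol
Zn²⁺ + 2e⁻ → Zn, so n(e⁻) = 2 × 0.1077 = 0.2154 mol
Q = 0.2154 × 96485 = 20780 C
I = Q / t = 20780 / 42120 s = 0.493 A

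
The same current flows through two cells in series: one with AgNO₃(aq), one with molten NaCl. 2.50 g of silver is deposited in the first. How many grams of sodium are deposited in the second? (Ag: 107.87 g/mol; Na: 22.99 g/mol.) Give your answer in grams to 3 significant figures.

0.533 g

n(Ag) = 2.50 / 107.87 = 0.02318 mol
Ag⁺ + e⁻ → Ag, so n(e⁻) = 0.02318 mol
Since the cells are in series, n(e⁻) in the Na cell is also 0.02318 mol.
Na⁺ + e⁻ → Na, so n(Na) = 0.02318 mol
m(Na) = 0.02318 × 22.99 = 0.533 g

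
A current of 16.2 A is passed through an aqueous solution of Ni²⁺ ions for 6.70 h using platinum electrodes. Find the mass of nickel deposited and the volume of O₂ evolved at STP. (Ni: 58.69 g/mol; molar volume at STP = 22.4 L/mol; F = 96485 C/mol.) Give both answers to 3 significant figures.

Q = 16.2 × 24120 = 3.907×10^5 C; n(e⁻) = 3.907×10^5 / 96485 = 4.049 mol
Cathode: Ni²⁺ + 2e⁻ → Ni → n(Ni) = 4.049/2 = 2.025 mol → 119 g
Anode: 2H₂O → O₂ + 4H⁺ + 4e⁻ → n(O₂) = 4.049/4 = 1.012 mol → 22.7 L

119 g Ni; 22.7 L O₂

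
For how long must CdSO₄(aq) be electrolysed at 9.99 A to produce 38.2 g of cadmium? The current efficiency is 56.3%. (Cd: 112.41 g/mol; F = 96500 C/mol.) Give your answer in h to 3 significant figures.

n(Cd) = 38.2 / 112.41 = 0.3398 mol
Cd²⁺ + 2e⁻ → Cd, so n(e⁻) = 2 × 0.3398 = 0.6796 mol
Q = 0.6796 × 96500 / 0.563 = 1.165×10^5 C
t = Q / I = 1.165×10^5 / 9.99 = 11660 s = 3.24 h

3.24 h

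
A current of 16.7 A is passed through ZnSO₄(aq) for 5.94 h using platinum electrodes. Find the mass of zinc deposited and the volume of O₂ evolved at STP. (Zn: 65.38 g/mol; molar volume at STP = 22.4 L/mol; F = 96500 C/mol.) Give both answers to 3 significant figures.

121 g Zn; 20.7 L O₂

Q = 16.7 × 21384 = 3.571×10^5 C; n(e⁻) = 3.571×10^5 / 96500 = 3.701 mol
Cathode: Zn²⁺ + 2e⁻ → Zn → n(Zn) = 3.701/2 = 1.851 mol → 121 g
Anode: 2H₂O → O₂ + 4H⁺ + 4e⁻ → n(O₂) = 3.701/4 = 0.9253 mol → 20.7 L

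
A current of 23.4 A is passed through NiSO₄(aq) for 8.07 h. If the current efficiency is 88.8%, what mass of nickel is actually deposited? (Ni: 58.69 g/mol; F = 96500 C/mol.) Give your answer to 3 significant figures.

184 g

Q = 23.4 × 29052 = 6.798×10^5 C
n(e⁻) = 6.798×10^5 / 96500 = 7.045 mol
Ni²⁺ + 2e⁻ → Ni, so theoretical m(Ni) = 3.523 × 58.69 = 206.8 g
Actual mass = 88.8% × 206.8 = 184 g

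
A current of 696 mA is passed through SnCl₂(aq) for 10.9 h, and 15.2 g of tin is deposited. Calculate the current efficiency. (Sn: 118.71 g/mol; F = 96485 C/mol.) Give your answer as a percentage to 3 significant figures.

90.5%

Q = 0.696 × 39240 = 27310 C
n(e⁻) = 27310 / 96485 = 0.2830 mol
Sn²⁺ + 2e⁻ → Sn, so theoretical n(Sn) = 0.1415 mol → 16.80 g
Efficiency = 15.2 / 16.80 = 0.9048 = 90.5%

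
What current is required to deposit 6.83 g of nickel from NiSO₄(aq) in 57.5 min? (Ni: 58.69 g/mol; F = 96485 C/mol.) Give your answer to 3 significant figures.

n(Ni) = 6.83 / 58.69 = 0.1164 mol
Ni²⁺ + 2e⁻ → Ni, so n(e⁻) = 2 × 0.1164 = 0.2328 mol
Q = 0.2328 × 96485 = 22460 C
I = Q / t = 22460 / 3450 s = 6.51 A

6.51 A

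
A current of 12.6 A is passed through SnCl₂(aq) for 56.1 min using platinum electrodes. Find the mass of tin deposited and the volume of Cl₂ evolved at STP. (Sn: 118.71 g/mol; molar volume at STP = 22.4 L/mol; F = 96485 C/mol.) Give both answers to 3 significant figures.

Q = 12.6 × 3366 = 42410 C; n(e⁻) = 42410 / 96485 = 0.4396 mol
Cathode: Sn²⁺ + 2e⁻ → Sn → n(Sn) = 0.4396/2 = 0.2198 mol → 26.1 g
Anode: 2Cl⁻ → Cl₂ + 2e⁻ → n(Cl₂) = 0.4396/2 = 0.2198 mol → 4.92 L

26.1 g Sn; 4.92 L Cl₂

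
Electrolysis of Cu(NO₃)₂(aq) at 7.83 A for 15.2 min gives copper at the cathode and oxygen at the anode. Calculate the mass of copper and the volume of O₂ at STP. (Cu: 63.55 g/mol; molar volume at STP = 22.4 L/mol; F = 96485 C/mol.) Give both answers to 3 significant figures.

Q = 7.83 × 912 = 7141 C; n(e⁻) = 7141 / 96485 = 0.07401 mol
Cathode: Cu²⁺ + 2e⁻ → Cu → n(Cu) = 0.07401/2 = 0.03701 mol → 2.35 g
Anode: 2H₂O → O₂ + 4H⁺ + 4e⁻ → n(O₂) = 0.07401/4 = 0.01850 mol → 0.414 L

2.35 g Cu; 0.414 L O₂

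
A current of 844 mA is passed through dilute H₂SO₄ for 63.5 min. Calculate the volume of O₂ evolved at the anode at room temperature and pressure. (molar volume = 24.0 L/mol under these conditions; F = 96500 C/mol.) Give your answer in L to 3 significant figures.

0.200 L

Charge passed = 0.844 × 3810 = 3216 C
n(e⁻) = Q/F = 3216/96500 = 0.03333 mol
2H₂O → O₂ + 4H⁺ + 4e⁻, so n(O₂) = 0.03333 / 4 = 0.008333 mol
V = 0.008333 × 24.0 = 0.2000 L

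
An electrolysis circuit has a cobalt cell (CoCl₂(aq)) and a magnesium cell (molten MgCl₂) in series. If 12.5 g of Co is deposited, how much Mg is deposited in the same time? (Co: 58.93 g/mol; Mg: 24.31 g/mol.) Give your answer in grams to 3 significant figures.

5.16 g

n(Co) = 12.5 / 58.93 = 0.2121 mol
Co²⁺ + 2e⁻ → Co, so n(e⁻) = 2 × 0.2121 = 0.4242 mol
The cells are in series, so the same charge (and hence the same n(e⁻) = 0.4242 mol) passes through both.
Mg²⁺ + 2e⁻ → Mg, so n(Mg) = 0.4242 / 2 = 0.2121 mol
m(Mg) = 0.2121 × 24.31 = 5.16 g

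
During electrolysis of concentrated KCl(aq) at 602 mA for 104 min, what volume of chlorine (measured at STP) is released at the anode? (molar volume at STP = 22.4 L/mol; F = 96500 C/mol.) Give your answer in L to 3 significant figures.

Q = It = 0.602 × 6240 = 3756 C
Moles of electrons = 3756 / 96500 = 0.03892 mol
2Cl⁻ → Cl₂ + 2e⁻, so n(Cl₂) = 0.03892 / 2 = 0.01946 mol
V = 0.01946 × 22.4 = 0.4359 L

0.436 L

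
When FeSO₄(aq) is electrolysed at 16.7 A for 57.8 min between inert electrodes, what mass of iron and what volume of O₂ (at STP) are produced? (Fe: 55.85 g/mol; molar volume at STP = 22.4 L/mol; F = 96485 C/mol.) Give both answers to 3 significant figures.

Q = 16.7 × 3468 = 57920 C; n(e⁻) = 57920 / 96485 = 0.6003 mol
Cathode: Fe²⁺ + 2e⁻ → Fe → n(Fe) = 0.6003/2 = 0.3002 mol → 16.8 g
Anode: 2H₂O → O₂ + 4H⁺ + 4e⁻ → n(O₂) = 0.6003/4 = 0.1501 mol → 3.36 L

16.8 g Fe; 3.36 L O₂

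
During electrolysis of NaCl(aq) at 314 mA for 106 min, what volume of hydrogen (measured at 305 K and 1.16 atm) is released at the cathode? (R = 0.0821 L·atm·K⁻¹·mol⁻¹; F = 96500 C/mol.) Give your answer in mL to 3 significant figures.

Q = 0.314 A × 6360 s = 1997 C
n(e⁻) = Q/F = 1997/96500 = 0.02069 mol
2H⁺ + 2e⁻ → H₂, so n(H₂) = 0.02069 / 2 = 0.01035 mol
V = nRT/P = 0.01035 × 0.0821 × 305 / 1.16 = 0.2234 L
= 223 mL

223 mL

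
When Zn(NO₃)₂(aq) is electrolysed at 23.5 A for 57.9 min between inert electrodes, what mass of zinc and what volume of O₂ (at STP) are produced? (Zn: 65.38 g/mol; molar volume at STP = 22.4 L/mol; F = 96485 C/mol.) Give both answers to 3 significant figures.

27.7 g Zn; 4.74 L O₂

Q = 23.5 × 3474 = 81640 C; n(e⁻) = 81640 / 96485 = 0.8461 mol
Cathode: Zn²⁺ + 2e⁻ → Zn → n(Zn) = 0.8461/2 = 0.4231 mol → 27.7 g
Anode: 2H₂O → O₂ + 4H⁺ + 4e⁻ → n(O₂) = 0.8461/4 = 0.2115 mol → 4.74 L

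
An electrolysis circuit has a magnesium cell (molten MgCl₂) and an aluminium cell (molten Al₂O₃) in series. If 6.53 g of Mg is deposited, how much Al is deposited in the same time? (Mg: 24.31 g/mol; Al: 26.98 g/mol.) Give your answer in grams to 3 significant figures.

n(Mg) = 6.53 / 24.31 = 0.2686 mol
Mg²⁺ + 2e⁻ → Mg, so n(e⁻) = 2 × 0.2686 = 0.5372 mol
The cells are in series, so the same charge (and hence the same n(e⁻) = 0.5372 mol) passes through both.
Al³⁺ + 3e⁻ → Al, so n(Al) = 0.5372 / 3 = 0.1791 mol
m(Al) = 0.1791 × 26.98 = 4.83 g

4.83 g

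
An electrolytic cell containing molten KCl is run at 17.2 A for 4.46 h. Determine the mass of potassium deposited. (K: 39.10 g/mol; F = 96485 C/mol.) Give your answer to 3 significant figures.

112 g

Q = 17.2 A × 16056 s = 2.762×10^5 C
Moles of electrons = 2.762×10^5 / 96485 = 2.863 mol
K⁺ + e⁻ → K, so n(K) = 2.863 mol
m = 2.863 × 39.10 = 112 g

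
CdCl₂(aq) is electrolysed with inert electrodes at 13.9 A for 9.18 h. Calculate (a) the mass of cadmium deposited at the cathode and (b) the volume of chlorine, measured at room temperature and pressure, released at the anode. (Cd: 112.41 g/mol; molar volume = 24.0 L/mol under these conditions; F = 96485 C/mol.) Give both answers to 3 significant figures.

268 g Cd; 57.1 L Cl₂

Q = 13.9 × 33048 = 4.594×10^5 C; n(e⁻) = 4.594×10^5 / 96485 = 4.761 mol
Cathode: Cd²⁺ + 2e⁻ → Cd → n(Cd) = 4.761/2 = 2.381 mol → 268 g
Anode: 2Cl⁻ → Cl₂ + 2e⁻ → n(Cl₂) = 4.761/2 = 2.381 mol → 57.1 L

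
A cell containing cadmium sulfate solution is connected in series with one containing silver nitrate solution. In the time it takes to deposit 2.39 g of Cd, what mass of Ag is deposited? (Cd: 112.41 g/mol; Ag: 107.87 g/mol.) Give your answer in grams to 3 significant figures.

n(Cd) = 2.39 / 112.41 = 0.02126 mol
Cd²⁺ + 2e⁻ → Cd, so n(e⁻) = 2 × 0.02126 = 0.04252 mol
The cells are in series, so the same charge (and hence the same n(e⁻) = 0.04252 mol) passes through both.
Ag⁺ + e⁻ → Ag, so n(Ag) = 0.04252 mol
m(Ag) = 0.04252 × 107.87 = 4.59 g

4.59 g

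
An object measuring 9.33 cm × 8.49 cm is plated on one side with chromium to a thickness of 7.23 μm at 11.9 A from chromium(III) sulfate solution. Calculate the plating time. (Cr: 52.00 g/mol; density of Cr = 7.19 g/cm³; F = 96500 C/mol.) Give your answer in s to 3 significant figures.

Plated area = 9.33 × 8.49 = 79.21 cm²
Volume = 79.21 × 7.23×10⁻⁴ cm = 0.05727 cm³
m(Cr) = 0.05727 × 7.19 = 0.4118 g
n(Cr) = 0.4118 / 52.00 = 0.007919 mol; n(e⁻) = 3 × 0.007919 = 0.02376 mol
Q = 0.02376 × 96500 = 2293 C
t = 2293 / 11.9 = 192.7 s

193 s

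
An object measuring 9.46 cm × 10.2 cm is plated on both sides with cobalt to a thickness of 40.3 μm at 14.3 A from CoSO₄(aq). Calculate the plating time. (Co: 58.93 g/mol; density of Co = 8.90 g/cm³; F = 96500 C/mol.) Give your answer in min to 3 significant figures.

26.4 min

Plated area = 2 × 9.46 × 10.2 = 193.0 cm²
Volume = 193.0 × 40.3×10⁻⁴ cm = 0.7778 cm³
m(Co) = 0.7778 × 8.90 = 6.922 g
n(Co) = 6.922 / 58.93 = 0.1175 mol; n(e⁻) = 2 × 0.1175 = 0.2350 mol
Q = 0.2350 × 96500 = 22680 C
t = 22680 / 14.3 = 1586 s = 26.4 min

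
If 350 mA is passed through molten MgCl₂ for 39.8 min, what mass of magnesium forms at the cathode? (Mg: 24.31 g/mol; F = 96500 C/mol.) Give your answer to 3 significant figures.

Q = 0.350 A × 2388 s = 835.8 C
n(e⁻) = Q/F = 835.8/96500 = 0.008661 mol
Mg²⁺ + 2e⁻ → Mg, so n(Mg) = 0.008661 / 2 = 0.004331 mol
m = 0.004331 × 24.31 = 0.105 g

0.105 g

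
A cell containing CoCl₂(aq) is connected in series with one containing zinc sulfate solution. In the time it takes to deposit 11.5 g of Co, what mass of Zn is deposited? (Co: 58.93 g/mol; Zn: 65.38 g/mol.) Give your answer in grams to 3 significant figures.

12.8 g

n(Co) = 11.5 / 58.93 = 0.1951 mol
Co²⁺ + 2e⁻ → Co, so n(e⁻) = 2 × 0.1951 = 0.3902 mol
The cells are in series, so the same charge (and hence the same n(e⁻) = 0.3902 mol) passes through both.
Zn²⁺ + 2e⁻ → Zn, so n(Zn) = 0.3902 / 2 = 0.1951 mol
m(Zn) = 0.1951 × 65.38 = 12.8 g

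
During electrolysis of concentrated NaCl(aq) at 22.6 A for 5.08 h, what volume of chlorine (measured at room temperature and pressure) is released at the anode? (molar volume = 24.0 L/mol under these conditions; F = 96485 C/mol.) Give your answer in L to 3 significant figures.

Q = 22.6 A × 18288 s = 4.133×10^5 C
n(e⁻) = Q/F = 4.133×10^5/96485 = 4.284 mol
2Cl⁻ → Cl₂ + 2e⁻, so n(Cl₂) = 4.284 / 2 = 2.142 mol
V = 2.142 × 24.0 = 51.41 L

51.4 L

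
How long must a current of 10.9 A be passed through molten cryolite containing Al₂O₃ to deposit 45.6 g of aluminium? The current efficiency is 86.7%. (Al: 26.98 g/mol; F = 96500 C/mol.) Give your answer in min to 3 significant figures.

n(Al) = 45.6 / 26.98 = 1.690 mol
Al³⁺ + 3e⁻ → Al, so n(e⁻) = 3 × 1.690 = 5.070 mol
Q = 5.070 × 96500 / 0.867 = 5.643×10^5 C
t = Q / I = 5.643×10^5 / 10.9 = 51770 s = 863 min

863 min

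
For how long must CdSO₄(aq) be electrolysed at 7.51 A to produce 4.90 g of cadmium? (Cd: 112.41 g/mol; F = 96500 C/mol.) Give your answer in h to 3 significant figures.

n(Cd) = 4.90 / 112.41 = 0.04359 mol
Cd²⁺ + 2e⁻ → Cd, so n(e⁻) = 2 × 0.04359 = 0.08718 mol
Q = 0.08718 × 96500 = 8413 C
t = Q / I = 8413 / 7.51 = 1120 s = 0.311 h

0.311 h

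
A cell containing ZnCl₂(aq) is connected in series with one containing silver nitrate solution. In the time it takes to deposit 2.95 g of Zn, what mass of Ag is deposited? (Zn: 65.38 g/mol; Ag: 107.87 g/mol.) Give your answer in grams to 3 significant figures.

n(Zn) = 2.95 / 65.38 = 0.04512 mol
Zn²⁺ + 2e⁻ → Zn, so n(e⁻) = 2 × 0.04512 = 0.09024 mol
Same current for the same time ⇒ same n(e⁻) = 0.09024 mol in both cells.
Ag⁺ + e⁻ → Ag, so n(Ag) = 0.09024 mol
m(Ag) = 0.09024 × 107.87 = 9.73 g

9.73 g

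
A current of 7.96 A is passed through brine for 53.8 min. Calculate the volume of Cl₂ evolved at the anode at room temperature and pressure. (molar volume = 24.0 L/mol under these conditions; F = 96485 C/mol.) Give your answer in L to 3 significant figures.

3.20 L

Q = It = 7.96 × 3228 = 25690 C
n(e⁻) = 25690 / 96485 = 0.2663 mol
2Cl⁻ → Cl₂ + 2e⁻, so n(Cl₂) = 0.2663 / 2 = 0.1332 mol
V = 0.1332 × 24.0 = 3.197 L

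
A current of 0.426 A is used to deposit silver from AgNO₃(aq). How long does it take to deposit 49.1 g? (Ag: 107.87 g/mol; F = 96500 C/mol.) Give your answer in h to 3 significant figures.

28.6 h

n(Ag) = 49.1 / 107.87 = 0.4552 mol
Ag⁺ + e⁻ → Ag, so n(e⁻) = 0.4552 mol
Q = 0.4552 × 96500 = 43930 C
t = Q / I = 43930 / 0.426 = 1.031×10^5 s = 28.6 h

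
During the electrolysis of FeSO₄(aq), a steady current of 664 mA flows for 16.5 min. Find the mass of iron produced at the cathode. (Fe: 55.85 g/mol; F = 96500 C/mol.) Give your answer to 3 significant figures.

Q = It = 0.664 × 990 = 657.4 C
n(e⁻) = Q/F = 657.4/96500 = 0.006812 mol
Fe²⁺ + 2e⁻ → Fe, so n(Fe) = 0.006812 / 2 = 0.003406 mol
m = 0.003406 × 55.85 = 0.190 g

0.190 g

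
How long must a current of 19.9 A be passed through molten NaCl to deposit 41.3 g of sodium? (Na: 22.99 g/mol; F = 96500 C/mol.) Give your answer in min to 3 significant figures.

145 min

n(Na) = 41.3 / 22.99 = 1.796 mol
Na⁺ + e⁻ → Na, so n(e⁻) = 1.796 mol
Q = 1.796 × 96500 = 1.733×10^5 C
t = Q / I = 1.733×10^5 / 19.9 = 8709 s = 145 min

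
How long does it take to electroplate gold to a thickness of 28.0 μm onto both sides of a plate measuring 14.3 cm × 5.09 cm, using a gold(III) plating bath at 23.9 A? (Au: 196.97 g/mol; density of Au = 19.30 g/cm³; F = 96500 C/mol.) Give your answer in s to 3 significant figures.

484 s

Plated area = 2 × 14.3 × 5.09 = 145.6 cm²
Volume = 145.6 × 28.0×10⁻⁴ cm = 0.4077 cm³
m(Au) = 0.4077 × 19.30 = 7.869 g
n(Au) = 7.869 / 196.97 = 0.03995 mol; n(e⁻) = 3 × 0.03995 = 0.1199 mol
Q = 0.1199 × 96500 = 11570 C
t = 11570 / 23.9 = 484.1 s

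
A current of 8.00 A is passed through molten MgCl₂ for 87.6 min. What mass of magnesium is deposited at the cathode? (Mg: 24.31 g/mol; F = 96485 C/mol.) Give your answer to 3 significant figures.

5.30 g

Q = 8.00 A × 5256 s = 42050 C
n(e⁻) = 42050 / 96485 = 0.4358 mol
Mg²⁺ + 2e⁻ → Mg, so n(Mg) = 0.4358 / 2 = 0.2179 mol
m = 0.2179 × 24.31 = 5.30 g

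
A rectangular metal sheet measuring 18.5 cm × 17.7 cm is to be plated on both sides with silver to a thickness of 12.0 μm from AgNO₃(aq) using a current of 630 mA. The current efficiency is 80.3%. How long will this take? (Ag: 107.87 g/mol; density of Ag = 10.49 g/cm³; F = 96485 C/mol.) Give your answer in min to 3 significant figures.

243 min

Plated area = 2 × 18.5 × 17.7 = 654.9 cm²
Volume = 654.9 × 12.0×10⁻⁴ cm = 0.7859 cm³
m(Ag) = 0.7859 × 10.49 = 8.244 g
n(Ag) = 8.244 / 107.87 = 0.07643 mol; n(e⁻) = 0.07643 mol
Q = 0.07643 × 96485 / 0.803 = 9183 C
t = 9183 / 0.630 = 14580 s = 243 min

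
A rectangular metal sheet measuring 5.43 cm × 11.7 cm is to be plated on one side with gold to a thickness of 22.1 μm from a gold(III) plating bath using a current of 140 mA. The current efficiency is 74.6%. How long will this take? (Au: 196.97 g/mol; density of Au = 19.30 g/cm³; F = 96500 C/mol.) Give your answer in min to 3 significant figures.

636 min

Plated area = 5.43 × 11.7 = 63.53 cm²
Volume = 63.53 × 22.1×10⁻⁴ cm = 0.1404 cm³
m(Au) = 0.1404 × 19.30 = 2.710 g
n(Au) = 2.710 / 196.97 = 0.01376 mol; n(e⁻) = 3 × 0.01376 = 0.04128 mol
Q = 0.04128 × 96500 / 0.746 = 5340 C
t = 5340 / 0.140 = 38140 s = 636 min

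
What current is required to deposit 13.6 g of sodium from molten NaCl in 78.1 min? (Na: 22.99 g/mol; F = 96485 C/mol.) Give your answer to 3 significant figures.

n(Na) = 13.6 / 22.99 = 0.5916 mol
Na⁺ + e⁻ → Na, so n(e⁻) = 0.5916 mol
Q = 0.5916 × 96485 = 57080 C
I = Q / t = 57080 / 4686 s = 12.2 A

12.2 A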